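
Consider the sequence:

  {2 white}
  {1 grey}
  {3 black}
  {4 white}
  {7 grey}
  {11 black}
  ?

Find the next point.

{18 white}

First part goes 2, 1, 3, 4, 7, 11 → 18 (each term is the sum of the two before it).
Shade — repeats white → grey → black: white, grey, black, white, grey, black → white.
Putting it together: {18 white}.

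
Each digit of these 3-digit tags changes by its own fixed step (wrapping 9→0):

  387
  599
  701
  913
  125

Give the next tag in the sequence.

First digit: +2 each step, mod 10, so 3, 5, 7, 9, 1 → 3.
Second digit: +1 each step, mod 10, so 8, 9, 0, 1, 2 → 3.
For the third digit, +2 each step, mod 10: 7, 9, 1, 3, 5 → 7.
So the next tag is 337.

337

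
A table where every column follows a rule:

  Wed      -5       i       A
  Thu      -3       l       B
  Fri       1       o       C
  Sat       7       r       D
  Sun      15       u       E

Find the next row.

Mon  25  x  F

For the day, runs through the weekdays Mon→Sun: Wed, Thu, Fri, Sat, Sun → Mon.
Second component: differences are 2, 4, 6, … (increasing by 2 each time), so -5, -3, 1, 7, 15 → 25.
First letter: i, l, o, r, u → x (letters move forward 3 places in the alphabet).
Second letter: letters move forward 1 place in the alphabet, so A, B, C, D, E → F.
So the next row is Mon  25  x  F.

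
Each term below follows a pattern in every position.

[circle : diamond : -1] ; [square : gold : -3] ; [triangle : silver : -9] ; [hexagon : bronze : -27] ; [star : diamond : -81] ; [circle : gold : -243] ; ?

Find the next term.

Shape: repeats circle → square → triangle → hexagon → star; circle, square, triangle, hexagon, star, circle → square.
Rank — repeats diamond → gold → silver → bronze: diamond, gold, silver, bronze, diamond, gold → silver.
Third part: ×3 each step, so -1, -3, -9, -27, -81, -243 → -729.
Combining the parts gives [square : silver : -729].

[square : silver : -729]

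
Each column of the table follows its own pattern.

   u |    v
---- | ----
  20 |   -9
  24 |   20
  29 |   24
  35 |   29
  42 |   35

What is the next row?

Column u: differences are 4, 5, 6, … (increasing by 1 each time), so 20, 24, 29, 35, 42 → 50.
Column v goes -9, 20, 24, 29, 35 → 42 (always the previous value of the column u).
Combining the parts gives 50  42.

50  42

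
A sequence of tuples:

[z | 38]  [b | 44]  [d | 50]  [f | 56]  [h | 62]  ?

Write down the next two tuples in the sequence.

Letter — letters move forward 2 places in the alphabet, wrapping Z→A: z, b, d, f, h → j → l.
Second component: +6 each step, so 38, 44, 50, 56, 62 → 68 → 74.
Putting the parts together: [j | 68] and then [l | 74].

[j | 68], [l | 74]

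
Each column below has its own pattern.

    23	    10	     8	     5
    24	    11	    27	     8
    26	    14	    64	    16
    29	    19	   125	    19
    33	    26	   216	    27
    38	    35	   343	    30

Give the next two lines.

For the first component, differences are 1, 2, 3, … (increasing by 1 each time): 23, 24, 26, 29, 33, 38 → 44 → 51.
Second component: differences are 1, 3, 5, … (increasing by 2 each time), so 10, 11, 14, 19, 26, 35 → 46 → 59.
Third component: perfect cubes: 2³, 3³, 4³, …; 8, 27, 64, 125, 216, 343 → 512 → 729.
For the fourth component, alternating steps +3, +8, +3, +8, …: 5, 8, 16, 19, 27, 30 → 38 → 41.
Putting the parts together: 44  46  512  38 and then 51  59  729  41.

44  46  512  38; 51  59  729  41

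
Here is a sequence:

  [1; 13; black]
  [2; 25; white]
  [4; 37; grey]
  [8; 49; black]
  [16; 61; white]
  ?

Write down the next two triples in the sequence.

First entry: 1, 2, 4, 8, 16 → 32 → 64 (×2 each step).
Second entry: 13, 25, 37, 49, 61 → 73 → 85 (+12 each step).
Shade: repeats black → white → grey, so black, white, grey, black, white → grey → black.
So the next two triples are [32; 73; grey] and [64; 85; black].

[32; 73; grey], [64; 85; black]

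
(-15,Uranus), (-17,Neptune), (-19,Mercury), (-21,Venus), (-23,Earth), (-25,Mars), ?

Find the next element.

(-27,Jupiter)

For the first coordinate, −2 each step: -15, -17, -19, -21, -23, -25 → -27.
Planet: runs through the planets Mercury→Neptune; Uranus, Neptune, Mercury, Venus, Earth, Mars → Jupiter.
Combining the parts gives (-27,Jupiter).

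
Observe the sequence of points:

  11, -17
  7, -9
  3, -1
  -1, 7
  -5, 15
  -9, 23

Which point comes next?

First coordinate — −4 each step: 11, 7, 3, -1, -5, -9 → -13.
Second coordinate: +8 each step, so -17, -9, -1, 7, 15, 23 → 31.
So the next point is -13, 31.

-13, 31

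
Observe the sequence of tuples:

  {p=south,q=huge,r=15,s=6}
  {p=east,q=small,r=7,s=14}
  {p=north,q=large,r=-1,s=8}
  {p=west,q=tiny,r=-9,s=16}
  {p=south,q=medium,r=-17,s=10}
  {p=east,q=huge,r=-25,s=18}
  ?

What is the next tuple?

P: south, east, north, west, south, east → north (repeats south → east → north → west).
Q goes huge, small, large, tiny, medium, huge → small (repeats huge → small → large → tiny → medium).
For the r, −8 each step: 15, 7, -1, -9, -17, -25 → -33.
S goes 6, 14, 8, 16, 10, 18 → 12 (alternating steps +8, −6, +8, −6, …).
So the next tuple is {p=north,q=small,r=-33,s=12}.

{p=north,q=small,r=-33,s=12}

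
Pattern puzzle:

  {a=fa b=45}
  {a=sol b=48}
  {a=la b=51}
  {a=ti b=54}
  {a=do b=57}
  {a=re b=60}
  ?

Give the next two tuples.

{a=mi b=63}, {a=fa b=66}

A: runs through the solfège scale do→ti; fa, sol, la, ti, do, re → mi → fa.
B: +3 each step; 45, 48, 51, 54, 57, 60 → 63 → 66.
So the next two tuples are {a=mi b=63} and {a=fa b=66}.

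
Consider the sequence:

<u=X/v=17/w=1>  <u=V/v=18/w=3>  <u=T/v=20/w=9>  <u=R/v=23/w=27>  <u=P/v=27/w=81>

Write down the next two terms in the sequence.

U — letters move back 2 places in the alphabet: X, V, T, R, P → N → L.
V — differences are 1, 2, 3, … (increasing by 1 each time): 17, 18, 20, 23, 27 → 32 → 38.
W — ×3 each step: 1, 3, 9, 27, 81 → 243 → 729.
So the next two terms are <u=N/v=32/w=243> and <u=L/v=38/w=729>.

<u=N/v=32/w=243>, <u=L/v=38/w=729>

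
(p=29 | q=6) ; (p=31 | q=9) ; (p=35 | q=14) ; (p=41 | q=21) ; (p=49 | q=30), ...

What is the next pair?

(p=59 | q=41)

P: differences are 2, 4, 6, … (increasing by 2 each time); 29, 31, 35, 41, 49 → 59.
Q — differences are 3, 5, 7, … (increasing by 2 each time): 6, 9, 14, 21, 30 → 41.
So the next pair is (p=59 | q=41).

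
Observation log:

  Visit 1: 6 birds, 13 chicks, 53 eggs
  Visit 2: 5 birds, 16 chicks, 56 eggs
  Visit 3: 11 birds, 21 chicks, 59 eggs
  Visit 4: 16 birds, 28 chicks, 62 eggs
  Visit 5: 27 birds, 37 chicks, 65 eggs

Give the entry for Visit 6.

43 birds, 48 chicks, 68 eggs

Birds goes 6, 5, 11, 16, 27 → 43 (each term is the sum of the two before it).
Chicks: differences are 3, 5, 7, … (increasing by 2 each time); 13, 16, 21, 28, 37 → 48.
Eggs: +3 each step, so 53, 56, 59, 62, 65 → 68.
Combining the parts gives 43 birds, 48 chicks, 68 eggs.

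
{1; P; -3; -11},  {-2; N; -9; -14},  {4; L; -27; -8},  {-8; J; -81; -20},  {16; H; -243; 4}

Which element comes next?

{-32; F; -729; -44}

First slot: 1, -2, 4, -8, 16 → -32 (×(-2) each step).
Letter: P, N, L, J, H → F (letters move back 2 places in the alphabet).
Third slot: ×3 each step; -3, -9, -27, -81, -243 → -729.
Fourth slot: always 12 less than the first slot; -11, -14, -8, -20, 4 → -44.
Putting it together: {-32; F; -729; -44}.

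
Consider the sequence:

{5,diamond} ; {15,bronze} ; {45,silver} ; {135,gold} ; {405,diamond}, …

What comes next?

First coordinate: ×3 each step, so 5, 15, 45, 135, 405 → 1215.
For the rank, repeats diamond → bronze → silver → gold: diamond, bronze, silver, gold, diamond → bronze.
So the next tuple is {1215,bronze}.

{1215,bronze}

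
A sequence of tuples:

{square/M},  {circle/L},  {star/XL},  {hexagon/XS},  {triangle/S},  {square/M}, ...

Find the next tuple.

Shape: square, circle, star, hexagon, triangle, square → circle (repeats square → circle → star → hexagon → triangle).
Size: repeats M → L → XL → XS → S; M, L, XL, XS, S, M → L.
So the next tuple is {circle/L}.

{circle/L}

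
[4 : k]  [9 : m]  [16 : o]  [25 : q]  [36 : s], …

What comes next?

First coordinate: perfect squares: 2², 3², 4², …; 4, 9, 16, 25, 36 → 49.
Letter goes k, m, o, q, s → u (letters move forward 2 places in the alphabet).
Putting it together: [49 : u].

[49 : u]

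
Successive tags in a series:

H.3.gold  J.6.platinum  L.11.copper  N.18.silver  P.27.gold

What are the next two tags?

R.38.platinum then T.51.copper

Letter: letters move forward 2 places in the alphabet; H, J, L, N, P → R → T.
Second component: differences are 3, 5, 7, … (increasing by 2 each time); 3, 6, 11, 18, 27 → 38 → 51.
Metal goes gold, platinum, copper, silver, gold → platinum → copper (repeats gold → platinum → copper → silver).
So the next two tags are R.38.platinum and T.51.copper.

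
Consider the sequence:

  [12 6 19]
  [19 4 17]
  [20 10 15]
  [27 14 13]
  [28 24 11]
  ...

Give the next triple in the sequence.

First coordinate goes 12, 19, 20, 27, 28 → 35 (alternating steps +7, +1, +7, +1, …).
Second coordinate: each term is the sum of the two before it, so 6, 4, 10, 14, 24 → 38.
Third coordinate goes 19, 17, 15, 13, 11 → 9 (−2 each step).
Combining the parts gives [35 38 9].

[35 38 9]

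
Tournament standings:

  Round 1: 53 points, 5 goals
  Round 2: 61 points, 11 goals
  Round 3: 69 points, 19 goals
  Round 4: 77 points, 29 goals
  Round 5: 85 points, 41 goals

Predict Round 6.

93 points, 55 goals

Points goes 53, 61, 69, 77, 85 → 93 (+8 each step).
Goals: 5, 11, 19, 29, 41 → 55 (differences are 6, 8, 10, … (increasing by 2 each time)).
So the next row is 93 points, 55 goals.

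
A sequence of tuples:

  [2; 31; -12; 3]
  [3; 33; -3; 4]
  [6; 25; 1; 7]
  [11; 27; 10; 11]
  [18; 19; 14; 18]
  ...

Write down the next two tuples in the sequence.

[27; 21; 23; 29], [38; 13; 27; 47]

First entry: 2, 3, 6, 11, 18 → 27 → 38 (differences are 1, 3, 5, … (increasing by 2 each time)).
Second entry: alternating steps +2, −8, +2, −8, …, so 31, 33, 25, 27, 19 → 21 → 13.
Third entry — alternating steps +9, +4, +9, +4, …: -12, -3, 1, 10, 14 → 23 → 27.
Fourth entry: 3, 4, 7, 11, 18 → 29 → 47 (each term is the sum of the two before it).
So the next two tuples are [27; 21; 23; 29] and [38; 13; 27; 47].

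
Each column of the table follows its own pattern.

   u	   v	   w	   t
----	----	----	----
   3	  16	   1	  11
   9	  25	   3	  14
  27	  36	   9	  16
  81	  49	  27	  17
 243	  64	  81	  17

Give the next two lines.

729  81  243  16; 2187  100  729  14

Column u: ×3 each step, so 3, 9, 27, 81, 243 → 729 → 2187.
For the column v, perfect squares: 4², 5², 6², …: 16, 25, 36, 49, 64 → 81 → 100.
Column w: ×3 each step, so 1, 3, 9, 27, 81 → 243 → 729.
Column t goes 11, 14, 16, 17, 17 → 16 → 14 (differences are 3, 2, 1, … (decreasing by 1 each time)).
So the next two lines are 729  81  243  16 and 2187  100  729  14.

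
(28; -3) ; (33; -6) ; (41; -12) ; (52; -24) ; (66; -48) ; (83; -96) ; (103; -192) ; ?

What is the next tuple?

(126; -384)

First slot goes 28, 33, 41, 52, 66, 83, 103 → 126 (differences are 5, 8, 11, … (increasing by 3 each time)).
Second slot goes -3, -6, -12, -24, -48, -96, -192 → -384 (×2 each step).
So the next tuple is (126; -384).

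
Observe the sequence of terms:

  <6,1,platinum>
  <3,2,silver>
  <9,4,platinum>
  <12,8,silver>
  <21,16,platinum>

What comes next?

<33,32,silver>

For the first coordinate, each term is the sum of the two before it: 6, 3, 9, 12, 21 → 33.
Second coordinate — ×2 each step: 1, 2, 4, 8, 16 → 32.
Metal: platinum, silver, platinum, silver, platinum → silver (alternates platinum ↔ silver).
Combining the parts gives <33,32,silver>.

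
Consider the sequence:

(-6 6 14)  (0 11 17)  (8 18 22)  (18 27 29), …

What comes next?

For the first part, differences are 6, 8, 10, … (increasing by 2 each time): -6, 0, 8, 18 → 30.
Second part — differences are 5, 7, 9, … (increasing by 2 each time): 6, 11, 18, 27 → 38.
Third part: 14, 17, 22, 29 → 38 (differences are 3, 5, 7, … (increasing by 2 each time)).
Combining the parts gives (30 38 38).

(30 38 38)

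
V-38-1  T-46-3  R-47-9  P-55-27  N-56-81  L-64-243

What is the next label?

Letter: V, T, R, P, N, L → J (letters move back 2 places in the alphabet).
Second component goes 38, 46, 47, 55, 56, 64 → 65 (alternating steps +8, +1, +8, +1, …).
Third component: 1, 3, 9, 27, 81, 243 → 729 (×3 each step).
So the next label is J-65-729.

J-65-729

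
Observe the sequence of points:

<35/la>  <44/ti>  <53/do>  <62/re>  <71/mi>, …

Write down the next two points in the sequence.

First coordinate goes 35, 44, 53, 62, 71 → 80 → 89 (+9 each step).
Note goes la, ti, do, re, mi → fa → sol (runs through the solfège scale do→ti).
Putting the parts together: <80/fa> and then <89/sol>.

<80/fa>, <89/sol>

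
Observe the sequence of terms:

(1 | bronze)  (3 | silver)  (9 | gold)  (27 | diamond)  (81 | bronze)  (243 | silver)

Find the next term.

(729 | gold)

First entry — ×3 each step: 1, 3, 9, 27, 81, 243 → 729.
Rank: repeats bronze → silver → gold → diamond, so bronze, silver, gold, diamond, bronze, silver → gold.
Combining the parts gives (729 | gold).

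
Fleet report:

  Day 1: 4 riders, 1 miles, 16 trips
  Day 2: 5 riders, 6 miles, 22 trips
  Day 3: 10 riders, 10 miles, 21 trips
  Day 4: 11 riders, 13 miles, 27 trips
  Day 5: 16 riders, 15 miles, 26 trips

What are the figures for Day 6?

17 riders, 16 miles, 32 trips

Riders — alternating steps +1, +5, +1, +5, …: 4, 5, 10, 11, 16 → 17.
Miles: differences are 5, 4, 3, … (decreasing by 1 each time), so 1, 6, 10, 13, 15 → 16.
Trips: alternating steps +6, −1, +6, −1, …, so 16, 22, 21, 27, 26 → 32.
Putting it together: 17 riders, 16 miles, 32 trips.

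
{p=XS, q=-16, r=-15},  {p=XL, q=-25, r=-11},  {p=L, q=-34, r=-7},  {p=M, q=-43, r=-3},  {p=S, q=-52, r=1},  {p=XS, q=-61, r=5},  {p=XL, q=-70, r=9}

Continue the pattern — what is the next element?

{p=L, q=-79, r=13}

P — repeats XS → XL → L → M → S: XS, XL, L, M, S, XS, XL → L.
Q goes -16, -25, -34, -43, -52, -61, -70 → -79 (−9 each step).
R — +4 each step: -15, -11, -7, -3, 1, 5, 9 → 13.
Putting it together: {p=L, q=-79, r=13}.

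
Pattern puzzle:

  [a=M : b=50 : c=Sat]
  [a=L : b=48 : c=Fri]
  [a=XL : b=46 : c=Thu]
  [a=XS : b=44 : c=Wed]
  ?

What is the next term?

A: runs through clothing sizes XS→XL; M, L, XL, XS → S.
B — −2 each step: 50, 48, 46, 44 → 42.
C: runs backward through the weekdays Mon→Sun; Sat, Fri, Thu, Wed → Tue.
Combining the parts gives [a=S : b=42 : c=Tue].

[a=S : b=42 : c=Tue]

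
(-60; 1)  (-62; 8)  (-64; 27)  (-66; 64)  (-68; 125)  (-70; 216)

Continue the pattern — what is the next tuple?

(-72; 343)

For the first entry, −2 each step: -60, -62, -64, -66, -68, -70 → -72.
Second entry: perfect cubes: 1³, 2³, 3³, …; 1, 8, 27, 64, 125, 216 → 343.
So the next tuple is (-72; 343).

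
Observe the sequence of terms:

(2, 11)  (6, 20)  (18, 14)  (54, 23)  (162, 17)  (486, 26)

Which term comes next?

First value: ×3 each step, so 2, 6, 18, 54, 162, 486 → 1458.
Second value: alternating steps +9, −6, +9, −6, …, so 11, 20, 14, 23, 17, 26 → 20.
Putting it together: (1458, 20).

(1458, 20)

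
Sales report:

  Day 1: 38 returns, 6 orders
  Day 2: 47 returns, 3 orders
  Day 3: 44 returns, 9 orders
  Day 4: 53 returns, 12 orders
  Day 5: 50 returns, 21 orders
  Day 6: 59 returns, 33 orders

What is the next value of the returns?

56

Returns: alternating steps +9, −3, +9, −3, …, so 38, 47, 44, 53, 50, 59 → 56.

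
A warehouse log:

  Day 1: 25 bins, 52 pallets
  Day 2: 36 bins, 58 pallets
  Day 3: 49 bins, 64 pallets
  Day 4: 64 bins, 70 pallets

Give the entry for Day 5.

81 bins, 76 pallets

Bins — perfect squares: 5², 6², 7², …: 25, 36, 49, 64 → 81.
Pallets goes 52, 58, 64, 70 → 76 (+6 each step).
Combining the parts gives 81 bins, 76 pallets.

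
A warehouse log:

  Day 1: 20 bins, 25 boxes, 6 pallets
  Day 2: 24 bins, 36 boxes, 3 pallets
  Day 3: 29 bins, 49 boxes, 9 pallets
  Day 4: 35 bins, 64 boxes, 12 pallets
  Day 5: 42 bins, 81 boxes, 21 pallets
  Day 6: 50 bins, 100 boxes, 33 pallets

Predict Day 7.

Bins — differences are 4, 5, 6, … (increasing by 1 each time): 20, 24, 29, 35, 42, 50 → 59.
Boxes — perfect squares: 5², 6², 7², …: 25, 36, 49, 64, 81, 100 → 121.
Pallets goes 6, 3, 9, 12, 21, 33 → 54 (each term is the sum of the two before it).
Combining the parts gives 59 bins, 121 boxes, 54 pallets.

59 bins, 121 boxes, 54 pallets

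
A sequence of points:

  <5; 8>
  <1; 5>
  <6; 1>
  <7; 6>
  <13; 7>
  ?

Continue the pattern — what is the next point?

For the first value, each term is the sum of the two before it: 5, 1, 6, 7, 13 → 20.
Second value: 8, 5, 1, 6, 7 → 13 (always the previous value of the first value).
Putting it together: <20; 13>.

<20; 13>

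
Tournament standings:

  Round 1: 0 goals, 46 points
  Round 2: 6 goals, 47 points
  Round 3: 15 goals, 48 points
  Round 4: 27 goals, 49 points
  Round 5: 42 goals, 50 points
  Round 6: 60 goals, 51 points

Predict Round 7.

Goals: differences are 6, 9, 12, … (increasing by 3 each time), so 0, 6, 15, 27, 42, 60 → 81.
Points: 46, 47, 48, 49, 50, 51 → 52 (+1 each step).
Combining the parts gives 81 goals, 52 points.

81 goals, 52 points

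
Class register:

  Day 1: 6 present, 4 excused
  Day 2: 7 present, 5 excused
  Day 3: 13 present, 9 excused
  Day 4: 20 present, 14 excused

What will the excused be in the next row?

23

Excused: 4, 5, 9, 14 → 23 (each term is the sum of the two before it).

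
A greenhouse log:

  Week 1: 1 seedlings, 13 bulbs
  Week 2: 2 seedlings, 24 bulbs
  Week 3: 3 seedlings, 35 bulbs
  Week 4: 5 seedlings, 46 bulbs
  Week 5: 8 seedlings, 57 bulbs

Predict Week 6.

Seedlings: 1, 2, 3, 5, 8 → 13 (each term is the sum of the two before it).
Bulbs: 13, 24, 35, 46, 57 → 68 (+11 each step).
Combining the parts gives 13 seedlings, 68 bulbs.

13 seedlings, 68 bulbs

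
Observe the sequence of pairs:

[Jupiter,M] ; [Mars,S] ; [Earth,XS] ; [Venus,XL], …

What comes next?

[Mercury,L]

Planet goes Jupiter, Mars, Earth, Venus → Mercury (runs backward through the planets Mercury→Neptune).
Size goes M, S, XS, XL → L (runs backward through clothing sizes XS→XL).
Combining the parts gives [Mercury,L].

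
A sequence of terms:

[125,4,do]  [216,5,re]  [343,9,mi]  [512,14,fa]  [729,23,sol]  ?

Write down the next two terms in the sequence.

For the first slot, perfect cubes: 5³, 6³, 7³, …: 125, 216, 343, 512, 729 → 1000 → 1331.
Second slot — each term is the sum of the two before it: 4, 5, 9, 14, 23 → 37 → 60.
For the note, runs through the solfège scale do→ti: do, re, mi, fa, sol → la → ti.
So the next two terms are [1000,37,la] and [1331,60,ti].

[1000,37,la], [1331,60,ti]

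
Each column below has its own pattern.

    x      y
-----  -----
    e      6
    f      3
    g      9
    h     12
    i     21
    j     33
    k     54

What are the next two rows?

l  87; m  141

Column x: letters move forward 1 place in the alphabet; e, f, g, h, i, j, k → l → m.
Column y: each term is the sum of the two before it, so 6, 3, 9, 12, 21, 33, 54 → 87 → 141.
So the next two rows are l  87 and m  141.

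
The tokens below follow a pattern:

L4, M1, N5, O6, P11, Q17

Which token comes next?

R28

Letter: letters move forward 1 place in the alphabet, so L, M, N, O, P, Q → R.
Second component: each term is the sum of the two before it, so 4, 1, 5, 6, 11, 17 → 28.
So the next token is R28.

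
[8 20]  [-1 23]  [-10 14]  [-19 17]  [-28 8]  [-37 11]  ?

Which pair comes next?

First coordinate: 8, -1, -10, -19, -28, -37 → -46 (−9 each step).
Second coordinate: alternating steps +3, −9, +3, −9, …, so 20, 23, 14, 17, 8, 11 → 2.
Putting it together: [-46 2].

[-46 2]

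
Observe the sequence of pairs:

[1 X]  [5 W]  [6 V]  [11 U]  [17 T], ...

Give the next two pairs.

[28 S], [45 R]

First slot: each term is the sum of the two before it, so 1, 5, 6, 11, 17 → 28 → 45.
Letter: letters move back 1 place in the alphabet; X, W, V, U, T → S → R.
So the next two pairs are [28 S] and [45 R].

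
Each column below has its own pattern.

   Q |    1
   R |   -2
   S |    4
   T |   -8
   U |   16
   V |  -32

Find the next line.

W  64

For the letter, letters move forward 1 place in the alphabet: Q, R, S, T, U, V → W.
For the second component, ×(-2) each step: 1, -2, 4, -8, 16, -32 → 64.
Putting it together: W  64.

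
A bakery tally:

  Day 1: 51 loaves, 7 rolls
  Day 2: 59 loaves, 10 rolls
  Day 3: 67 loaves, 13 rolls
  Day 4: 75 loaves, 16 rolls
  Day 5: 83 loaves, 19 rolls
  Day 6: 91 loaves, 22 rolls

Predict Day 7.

99 loaves, 25 rolls

Loaves — +8 each step: 51, 59, 67, 75, 83, 91 → 99.
Rolls: +3 each step; 7, 10, 13, 16, 19, 22 → 25.
Combining the parts gives 99 loaves, 25 rolls.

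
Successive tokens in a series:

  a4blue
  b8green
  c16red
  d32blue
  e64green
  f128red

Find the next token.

Letter: letters move forward 1 place in the alphabet, so a, b, c, d, e, f → g.
Second component: 4, 8, 16, 32, 64, 128 → 256 (×2 each step).
Colour goes blue, green, red, blue, green, red → blue (repeats blue → green → red).
So the next token is g256blue.

g256blue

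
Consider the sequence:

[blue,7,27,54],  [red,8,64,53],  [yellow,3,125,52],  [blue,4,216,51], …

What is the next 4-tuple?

Colour: repeats blue → red → yellow; blue, red, yellow, blue → red.
Second slot — alternating steps +1, −5, +1, −5, …: 7, 8, 3, 4 → -1.
Third slot: perfect cubes: 3³, 4³, 5³, …, so 27, 64, 125, 216 → 343.
Fourth slot goes 54, 53, 52, 51 → 50 (−1 each step).
Putting it together: [red,-1,343,50].

[red,-1,343,50]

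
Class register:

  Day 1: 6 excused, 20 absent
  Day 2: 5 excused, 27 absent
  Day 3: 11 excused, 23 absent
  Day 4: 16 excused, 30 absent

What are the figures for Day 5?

27 excused, 26 absent

Excused: 6, 5, 11, 16 → 27 (each term is the sum of the two before it).
For the absent, alternating steps +7, −4, +7, −4, …: 20, 27, 23, 30 → 26.
So the next record is 27 excused, 26 absent.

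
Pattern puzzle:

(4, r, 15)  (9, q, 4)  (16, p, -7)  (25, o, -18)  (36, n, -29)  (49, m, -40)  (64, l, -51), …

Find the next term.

First component: perfect squares: 2², 3², 4², …; 4, 9, 16, 25, 36, 49, 64 → 81.
Letter: letters move back 1 place in the alphabet; r, q, p, o, n, m, l → k.
For the third component, −11 each step: 15, 4, -7, -18, -29, -40, -51 → -62.
Putting it together: (81, k, -62).

(81, k, -62)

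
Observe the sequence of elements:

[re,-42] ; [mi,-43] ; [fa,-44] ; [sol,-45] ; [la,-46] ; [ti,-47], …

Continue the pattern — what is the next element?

[do,-48]

Note: runs through the solfège scale do→ti; re, mi, fa, sol, la, ti → do.
Second slot: -42, -43, -44, -45, -46, -47 → -48 (−1 each step).
Combining the parts gives [do,-48].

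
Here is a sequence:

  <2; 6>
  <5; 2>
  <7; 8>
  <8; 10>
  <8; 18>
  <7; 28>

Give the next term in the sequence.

<5; 46>

First part: differences are 3, 2, 1, … (decreasing by 1 each time); 2, 5, 7, 8, 8, 7 → 5.
Second part: 6, 2, 8, 10, 18, 28 → 46 (each term is the sum of the two before it).
Putting it together: <5; 46>.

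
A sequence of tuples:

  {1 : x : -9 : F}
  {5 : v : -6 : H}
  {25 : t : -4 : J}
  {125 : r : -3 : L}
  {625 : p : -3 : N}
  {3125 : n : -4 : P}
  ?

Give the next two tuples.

First component — ×5 each step: 1, 5, 25, 125, 625, 3125 → 15625 → 78125.
For the first letter, letters move back 2 places in the alphabet: x, v, t, r, p, n → l → j.
Third component goes -9, -6, -4, -3, -3, -4 → -6 → -9 (differences are 3, 2, 1, … (decreasing by 1 each time)).
Second letter: F, H, J, L, N, P → R → T (letters move forward 2 places in the alphabet).
So the next two tuples are {15625 : l : -6 : R} and {78125 : j : -9 : T}.

{15625 : l : -6 : R}, {78125 : j : -9 : T}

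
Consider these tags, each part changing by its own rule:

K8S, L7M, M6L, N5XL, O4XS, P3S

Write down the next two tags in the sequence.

Q2M, R1L

Letter: letters move forward 1 place in the alphabet, so K, L, M, N, O, P → Q → R.
Second component: 8, 7, 6, 5, 4, 3 → 2 → 1 (−1 each step).
For the size, repeats S → M → L → XL → XS: S, M, L, XL, XS, S → M → L.
Putting the parts together: Q2M and then R1L.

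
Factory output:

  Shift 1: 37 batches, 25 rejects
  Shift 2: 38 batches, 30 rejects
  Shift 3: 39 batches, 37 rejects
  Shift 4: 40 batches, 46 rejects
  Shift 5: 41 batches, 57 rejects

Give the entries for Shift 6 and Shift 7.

42 batches, 70 rejects; 43 batches, 85 rejects

Batches: +1 each step; 37, 38, 39, 40, 41 → 42 → 43.
Rejects — differences are 5, 7, 9, … (increasing by 2 each time): 25, 30, 37, 46, 57 → 70 → 85.
Putting the parts together: 42 batches, 70 rejects and then 43 batches, 85 rejects.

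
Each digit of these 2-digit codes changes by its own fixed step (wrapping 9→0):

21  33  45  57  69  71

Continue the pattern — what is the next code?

83

For the first digit, +1 each step, mod 10: 2, 3, 4, 5, 6, 7 → 8.
Second digit: 1, 3, 5, 7, 9, 1 → 3 (+2 each step, mod 10).
Putting it together: 83.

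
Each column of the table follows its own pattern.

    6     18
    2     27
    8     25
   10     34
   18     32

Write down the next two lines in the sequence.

First component goes 6, 2, 8, 10, 18 → 28 → 46 (each term is the sum of the two before it).
Second component goes 18, 27, 25, 34, 32 → 41 → 39 (alternating steps +9, −2, +9, −2, …).
Putting the parts together: 28  41 and then 46  39.

28  41; 46  39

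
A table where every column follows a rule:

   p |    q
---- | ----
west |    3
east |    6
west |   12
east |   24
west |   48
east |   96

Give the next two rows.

For the column p, alternates west ↔ east: west, east, west, east, west, east → west → east.
Column q goes 3, 6, 12, 24, 48, 96 → 192 → 384 (×2 each step).
Putting the parts together: west  192 and then east  384.

west  192; east  384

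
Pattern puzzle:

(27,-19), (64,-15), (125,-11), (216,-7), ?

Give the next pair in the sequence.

For the first entry, perfect cubes: 3³, 4³, 5³, …: 27, 64, 125, 216 → 343.
Second entry: +4 each step, so -19, -15, -11, -7 → -3.
So the next pair is (343,-3).

(343,-3)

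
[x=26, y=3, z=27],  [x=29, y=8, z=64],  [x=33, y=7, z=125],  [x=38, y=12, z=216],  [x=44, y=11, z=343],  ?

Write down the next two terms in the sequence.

For the x, differences are 3, 4, 5, … (increasing by 1 each time): 26, 29, 33, 38, 44 → 51 → 59.
Y: alternating steps +5, −1, +5, −1, …, so 3, 8, 7, 12, 11 → 16 → 15.
Z: perfect cubes: 3³, 4³, 5³, …; 27, 64, 125, 216, 343 → 512 → 729.
So the next two terms are [x=51, y=16, z=512] and [x=59, y=15, z=729].

[x=51, y=16, z=512], [x=59, y=15, z=729]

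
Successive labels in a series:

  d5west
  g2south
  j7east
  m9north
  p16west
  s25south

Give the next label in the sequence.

Letter — letters move forward 3 places in the alphabet: d, g, j, m, p, s → v.
Second component: each term is the sum of the two before it, so 5, 2, 7, 9, 16, 25 → 41.
Direction: west, south, east, north, west, south → east (repeats west → south → east → north).
Combining the parts gives v41east.

v41east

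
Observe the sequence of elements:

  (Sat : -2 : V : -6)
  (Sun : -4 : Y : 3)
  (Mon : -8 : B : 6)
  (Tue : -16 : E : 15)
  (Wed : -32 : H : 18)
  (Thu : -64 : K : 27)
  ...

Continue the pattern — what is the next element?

For the day, runs through the weekdays Mon→Sun: Sat, Sun, Mon, Tue, Wed, Thu → Fri.
Second component: ×2 each step; -2, -4, -8, -16, -32, -64 → -128.
Letter: V, Y, B, E, H, K → N (letters move forward 3 places in the alphabet, wrapping Z→A).
Fourth component: alternating steps +9, +3, +9, +3, …, so -6, 3, 6, 15, 18, 27 → 30.
Putting it together: (Fri : -128 : N : 30).

(Fri : -128 : N : 30)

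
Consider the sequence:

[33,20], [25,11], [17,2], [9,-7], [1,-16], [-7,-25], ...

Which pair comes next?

[-15,-34]

First entry: 33, 25, 17, 9, 1, -7 → -15 (−8 each step).
Second entry goes 20, 11, 2, -7, -16, -25 → -34 (−9 each step).
So the next pair is [-15,-34].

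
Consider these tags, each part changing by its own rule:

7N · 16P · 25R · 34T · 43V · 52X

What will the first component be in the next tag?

First component goes 7, 16, 25, 34, 43, 52 → 61 (+9 each step).

61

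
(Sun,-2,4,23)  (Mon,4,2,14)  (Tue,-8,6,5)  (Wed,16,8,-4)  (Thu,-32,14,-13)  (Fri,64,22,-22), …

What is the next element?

(Sat,-128,36,-31)

Day: Sun, Mon, Tue, Wed, Thu, Fri → Sat (runs through the weekdays Mon→Sun).
Second slot: -2, 4, -8, 16, -32, 64 → -128 (×(-2) each step).
Third slot: each term is the sum of the two before it, so 4, 2, 6, 8, 14, 22 → 36.
Fourth slot — −9 each step: 23, 14, 5, -4, -13, -22 → -31.
So the next element is (Sat,-128,36,-31).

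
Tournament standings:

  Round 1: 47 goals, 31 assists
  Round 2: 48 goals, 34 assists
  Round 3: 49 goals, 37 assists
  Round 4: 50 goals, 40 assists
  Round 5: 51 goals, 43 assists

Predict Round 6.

Goals goes 47, 48, 49, 50, 51 → 52 (+1 each step).
Assists: +3 each step; 31, 34, 37, 40, 43 → 46.
Combining the parts gives 52 goals, 46 assists.

52 goals, 46 assists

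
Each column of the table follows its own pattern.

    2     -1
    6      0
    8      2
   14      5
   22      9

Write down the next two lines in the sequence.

36  14; 58  20

First component — each term is the sum of the two before it: 2, 6, 8, 14, 22 → 36 → 58.
Second component: differences are 1, 2, 3, … (increasing by 1 each time); -1, 0, 2, 5, 9 → 14 → 20.
So the next two lines are 36  14 and 58  20.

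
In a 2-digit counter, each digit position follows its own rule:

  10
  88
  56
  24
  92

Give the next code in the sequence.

60

First digit — −3 each step, mod 10: 1, 8, 5, 2, 9 → 6.
Second digit: −2 each step, mod 10; 0, 8, 6, 4, 2 → 0.
Combining the parts gives 60.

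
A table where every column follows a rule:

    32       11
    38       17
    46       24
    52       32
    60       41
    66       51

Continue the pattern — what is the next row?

74  62

First component: 32, 38, 46, 52, 60, 66 → 74 (alternating steps +6, +8, +6, +8, …).
Second component: differences are 6, 7, 8, … (increasing by 1 each time), so 11, 17, 24, 32, 41, 51 → 62.
Combining the parts gives 74  62.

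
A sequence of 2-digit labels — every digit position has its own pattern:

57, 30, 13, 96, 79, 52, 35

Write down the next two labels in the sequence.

For the first digit, −2 each step, mod 10: 5, 3, 1, 9, 7, 5, 3 → 1 → 9.
Second digit — +3 each step, mod 10: 7, 0, 3, 6, 9, 2, 5 → 8 → 1.
So the next two labels are 18 and 91.

18, 91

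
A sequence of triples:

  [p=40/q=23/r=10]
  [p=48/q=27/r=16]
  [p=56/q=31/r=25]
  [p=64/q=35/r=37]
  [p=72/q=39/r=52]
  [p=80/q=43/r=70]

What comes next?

[p=88/q=47/r=91]

For the p, +8 each step: 40, 48, 56, 64, 72, 80 → 88.
Q: 23, 27, 31, 35, 39, 43 → 47 (+4 each step).
R — differences are 6, 9, 12, … (increasing by 3 each time): 10, 16, 25, 37, 52, 70 → 91.
Combining the parts gives [p=88/q=47/r=91].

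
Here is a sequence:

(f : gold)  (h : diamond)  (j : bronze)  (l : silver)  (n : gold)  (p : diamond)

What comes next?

(r : bronze)

For the letter, letters move forward 2 places in the alphabet: f, h, j, l, n, p → r.
Rank goes gold, diamond, bronze, silver, gold, diamond → bronze (repeats gold → diamond → bronze → silver).
Putting it together: (r : bronze).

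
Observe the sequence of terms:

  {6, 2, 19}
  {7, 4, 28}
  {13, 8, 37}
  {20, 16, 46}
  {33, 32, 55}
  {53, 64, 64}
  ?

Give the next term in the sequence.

For the first entry, each term is the sum of the two before it: 6, 7, 13, 20, 33, 53 → 86.
For the second entry, ×2 each step: 2, 4, 8, 16, 32, 64 → 128.
Third entry: +9 each step; 19, 28, 37, 46, 55, 64 → 73.
Putting it together: {86, 128, 73}.

{86, 128, 73}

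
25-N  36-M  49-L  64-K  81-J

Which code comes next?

100-I

First component: perfect squares: 5², 6², 7², …, so 25, 36, 49, 64, 81 → 100.
Letter: letters move back 1 place in the alphabet, so N, M, L, K, J → I.
So the next code is 100-I.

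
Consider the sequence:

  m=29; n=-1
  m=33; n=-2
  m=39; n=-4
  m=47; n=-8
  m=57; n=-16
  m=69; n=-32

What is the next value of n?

N: -1, -2, -4, -8, -16, -32 → -64 (×2 each step).

-64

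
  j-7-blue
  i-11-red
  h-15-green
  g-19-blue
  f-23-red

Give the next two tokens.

e-27-green then d-31-blue

Letter: letters move back 1 place in the alphabet; j, i, h, g, f → e → d.
Second component — +4 each step: 7, 11, 15, 19, 23 → 27 → 31.
For the colour, repeats blue → red → green: blue, red, green, blue, red → green → blue.
So the next two tokens are e-27-green and d-31-blue.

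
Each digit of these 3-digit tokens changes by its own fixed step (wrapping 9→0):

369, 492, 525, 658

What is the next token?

781

For the first digit, +1 each step, mod 10: 3, 4, 5, 6 → 7.
Second digit — +3 each step, mod 10: 6, 9, 2, 5 → 8.
Third digit: +3 each step, mod 10; 9, 2, 5, 8 → 1.
So the next token is 781.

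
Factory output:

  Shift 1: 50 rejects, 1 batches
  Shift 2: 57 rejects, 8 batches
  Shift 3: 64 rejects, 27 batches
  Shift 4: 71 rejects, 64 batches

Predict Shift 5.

78 rejects, 125 batches

Rejects: 50, 57, 64, 71 → 78 (+7 each step).
Batches: perfect cubes: 1³, 2³, 3³, …; 1, 8, 27, 64 → 125.
Putting it together: 78 rejects, 125 batches.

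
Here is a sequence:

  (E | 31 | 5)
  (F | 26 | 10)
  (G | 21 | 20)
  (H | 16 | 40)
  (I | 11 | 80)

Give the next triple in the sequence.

(J | 6 | 160)

Letter — letters move forward 1 place in the alphabet: E, F, G, H, I → J.
For the second coordinate, −5 each step: 31, 26, 21, 16, 11 → 6.
Third coordinate: ×2 each step, so 5, 10, 20, 40, 80 → 160.
Combining the parts gives (J | 6 | 160).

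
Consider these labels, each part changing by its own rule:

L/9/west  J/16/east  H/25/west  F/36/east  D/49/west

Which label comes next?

Letter goes L, J, H, F, D → B (letters move back 2 places in the alphabet).
Second component: 9, 16, 25, 36, 49 → 64 (perfect squares: 3², 4², 5², …).
Direction: west, east, west, east, west → east (alternates west ↔ east).
Putting it together: B/64/east.

B/64/east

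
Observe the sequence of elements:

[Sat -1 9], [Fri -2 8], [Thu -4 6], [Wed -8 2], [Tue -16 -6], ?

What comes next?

[Mon -32 -22]

Day goes Sat, Fri, Thu, Wed, Tue → Mon (runs backward through the weekdays Mon→Sun).
Second entry — ×2 each step: -1, -2, -4, -8, -16 → -32.
Third entry: always 10 more than the second entry; 9, 8, 6, 2, -6 → -22.
Combining the parts gives [Mon -32 -22].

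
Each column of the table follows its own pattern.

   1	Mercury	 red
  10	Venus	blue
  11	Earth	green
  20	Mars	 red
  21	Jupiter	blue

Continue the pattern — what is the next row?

For the first component, alternating steps +9, +1, +9, +1, …: 1, 10, 11, 20, 21 → 30.
Planet: runs through the planets Mercury→Neptune, so Mercury, Venus, Earth, Mars, Jupiter → Saturn.
Colour: repeats red → blue → green; red, blue, green, red, blue → green.
Putting it together: 30  Saturn  green.

30  Saturn  green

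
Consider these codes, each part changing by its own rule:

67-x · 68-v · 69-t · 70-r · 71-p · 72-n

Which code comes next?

First component goes 67, 68, 69, 70, 71, 72 → 73 (+1 each step).
Letter: letters move back 2 places in the alphabet; x, v, t, r, p, n → l.
So the next code is 73-l.

73-l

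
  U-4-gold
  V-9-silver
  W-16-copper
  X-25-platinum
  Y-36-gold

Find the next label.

Z-49-silver

For the letter, letters move forward 1 place in the alphabet: U, V, W, X, Y → Z.
Second component goes 4, 9, 16, 25, 36 → 49 (perfect squares: 2², 3², 4², …).
For the metal, repeats gold → silver → copper → platinum: gold, silver, copper, platinum, gold → silver.
So the next label is Z-49-silver.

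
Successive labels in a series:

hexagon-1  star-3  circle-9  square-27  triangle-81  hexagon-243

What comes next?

Shape: repeats hexagon → star → circle → square → triangle, so hexagon, star, circle, square, triangle, hexagon → star.
Second component: 1, 3, 9, 27, 81, 243 → 729 (×3 each step).
So the next label is star-729.

star-729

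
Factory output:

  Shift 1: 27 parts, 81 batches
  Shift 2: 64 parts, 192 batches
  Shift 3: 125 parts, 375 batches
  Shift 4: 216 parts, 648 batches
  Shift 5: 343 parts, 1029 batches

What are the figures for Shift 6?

512 parts, 1536 batches

Parts: perfect cubes: 3³, 4³, 5³, …; 27, 64, 125, 216, 343 → 512.
Batches: 81, 192, 375, 648, 1029 → 1536 (always 3 × the parts).
So the next row is 512 parts, 1536 batches.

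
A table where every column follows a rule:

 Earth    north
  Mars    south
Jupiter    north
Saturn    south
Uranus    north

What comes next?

Neptune  south

Planet: Earth, Mars, Jupiter, Saturn, Uranus → Neptune (runs through the planets Mercury→Neptune).
Direction goes north, south, north, south, north → south (alternates north ↔ south).
Combining the parts gives Neptune  south.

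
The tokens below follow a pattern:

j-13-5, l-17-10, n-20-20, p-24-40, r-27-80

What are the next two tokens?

t-31-160 then v-34-320

Letter — letters move forward 2 places in the alphabet: j, l, n, p, r → t → v.
Second component: alternating steps +4, +3, +4, +3, …, so 13, 17, 20, 24, 27 → 31 → 34.
For the third component, ×2 each step: 5, 10, 20, 40, 80 → 160 → 320.
Putting the parts together: t-31-160 and then v-34-320.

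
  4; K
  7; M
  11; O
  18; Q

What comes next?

For the first coordinate, each term is the sum of the two before it: 4, 7, 11, 18 → 29.
Letter: letters move forward 2 places in the alphabet; K, M, O, Q → S.
Putting it together: 29; S.

29; S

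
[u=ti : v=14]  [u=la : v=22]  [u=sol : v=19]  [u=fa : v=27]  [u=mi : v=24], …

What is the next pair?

[u=re : v=32]

For the u, runs backward through the solfège scale do→ti: ti, la, sol, fa, mi → re.
V: alternating steps +8, −3, +8, −3, …; 14, 22, 19, 27, 24 → 32.
So the next pair is [u=re : v=32].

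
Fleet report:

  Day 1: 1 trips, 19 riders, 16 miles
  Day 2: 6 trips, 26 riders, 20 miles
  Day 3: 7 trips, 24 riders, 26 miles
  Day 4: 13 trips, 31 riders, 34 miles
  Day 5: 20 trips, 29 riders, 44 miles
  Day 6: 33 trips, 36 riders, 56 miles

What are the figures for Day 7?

For the trips, each term is the sum of the two before it: 1, 6, 7, 13, 20, 33 → 53.
Riders: alternating steps +7, −2, +7, −2, …; 19, 26, 24, 31, 29, 36 → 34.
For the miles, differences are 4, 6, 8, … (increasing by 2 each time): 16, 20, 26, 34, 44, 56 → 70.
Combining the parts gives 53 trips, 34 riders, 70 miles.

53 trips, 34 riders, 70 miles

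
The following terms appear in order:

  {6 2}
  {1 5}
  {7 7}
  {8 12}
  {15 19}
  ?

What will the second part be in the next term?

Second part goes 2, 5, 7, 12, 19 → 31 (each term is the sum of the two before it).

31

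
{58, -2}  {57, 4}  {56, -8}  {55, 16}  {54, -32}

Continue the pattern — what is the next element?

First entry: 58, 57, 56, 55, 54 → 53 (−1 each step).
Second entry goes -2, 4, -8, 16, -32 → 64 (×(-2) each step).
Combining the parts gives {53, 64}.

{53, 64}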